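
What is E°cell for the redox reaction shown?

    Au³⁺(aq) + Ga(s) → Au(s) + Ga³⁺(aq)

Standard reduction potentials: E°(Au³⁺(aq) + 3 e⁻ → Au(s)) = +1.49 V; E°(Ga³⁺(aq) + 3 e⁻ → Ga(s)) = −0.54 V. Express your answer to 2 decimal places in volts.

Au³⁺(aq) gains electrons, so the Au³⁺/Au couple is the cathode; the Ga³⁺/Ga couple is the anode.
E°cell = E°(cathode) − E°(anode) = +1.49 − (−0.54) = +2.03 V.

+2.03 V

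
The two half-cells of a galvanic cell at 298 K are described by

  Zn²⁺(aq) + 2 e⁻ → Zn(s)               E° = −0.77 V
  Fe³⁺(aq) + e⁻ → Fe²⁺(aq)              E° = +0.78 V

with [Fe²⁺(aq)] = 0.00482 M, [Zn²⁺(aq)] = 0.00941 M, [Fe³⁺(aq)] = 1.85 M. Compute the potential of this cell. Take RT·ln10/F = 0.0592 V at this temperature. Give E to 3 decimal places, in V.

+1.763 V

The Fe³⁺/Fe²⁺ couple has the more positive E°, so it is the cathode; Zn²⁺/Zn is the anode.
E°cell = +0.78 − (−0.77) = +1.55 V, with n = 2 electrons transferred.
Balancing gives 2 Fe³⁺(aq) + Zn(s) → 2 Fe²⁺(aq) + Zn²⁺(aq); hence Q = ([Fe²⁺(aq)]^2·[Zn²⁺(aq)]) / [Fe³⁺(aq)]^2 = 6.39×10^−8 (log Q = −7.195).
Applying E = E° − (RT ln10/nF)·log Q gives +1.55 − (0.0592/2)(−7.195) = +1.763 V.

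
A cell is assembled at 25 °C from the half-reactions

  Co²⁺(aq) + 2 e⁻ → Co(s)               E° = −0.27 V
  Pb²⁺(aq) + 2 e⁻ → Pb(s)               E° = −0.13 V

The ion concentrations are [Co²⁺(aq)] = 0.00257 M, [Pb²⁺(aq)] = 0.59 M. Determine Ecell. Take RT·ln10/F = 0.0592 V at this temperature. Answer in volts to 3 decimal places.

The Pb²⁺/Pb couple has the more positive E°, so it is the cathode; Co²⁺/Co is the anode.
E°cell = −0.13 − (−0.27) = +0.14 V, with n = 2 electrons transferred.
Balancing gives Pb²⁺(aq) + Co(s) → Pb(s) + Co²⁺(aq); hence Q = [Co²⁺(aq)] / [Pb²⁺(aq)] = 0.00436 (log Q = −2.361).
By the Nernst equation, E = +0.14 − (0.0592/2)·(−2.361) = +0.210 V.

+0.210 V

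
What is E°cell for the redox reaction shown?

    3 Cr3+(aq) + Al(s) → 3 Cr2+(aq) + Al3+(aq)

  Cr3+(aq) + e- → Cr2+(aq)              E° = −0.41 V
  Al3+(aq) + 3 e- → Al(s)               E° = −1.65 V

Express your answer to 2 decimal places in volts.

In the reaction as written, Cr3+(aq) is reduced (cathode) and Al3+(aq) is produced by oxidation at the anode.
E°cell = E°(cathode) − E°(anode) = −0.41 − (−1.65) = +1.24 V.

+1.24 V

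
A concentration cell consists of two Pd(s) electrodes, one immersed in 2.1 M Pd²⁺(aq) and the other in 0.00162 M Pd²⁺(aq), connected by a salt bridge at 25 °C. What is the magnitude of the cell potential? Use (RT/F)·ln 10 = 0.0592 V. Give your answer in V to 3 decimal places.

0.092 V

For a concentration cell E°cell = 0, since both electrodes use the same couple.
The compartment with the higher Pd²⁺(aq) concentration (2.1 M) acts as the cathode; ions are reduced there and produced at the dilute (0.00162 M) anode.
With n = 2, Ecell = −(0.0592/2)·log([dilute]/[conc]) = −(0.0592/2)·log(0.00162/2.1) = +0.092 V.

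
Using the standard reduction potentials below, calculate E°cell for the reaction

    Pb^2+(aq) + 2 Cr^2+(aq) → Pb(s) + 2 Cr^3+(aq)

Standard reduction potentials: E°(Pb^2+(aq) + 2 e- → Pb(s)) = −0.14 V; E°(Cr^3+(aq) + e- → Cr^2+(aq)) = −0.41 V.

Pb^2+(aq) gains electrons, so the Pb²⁺/Pb couple is the cathode; the Cr³⁺/Cr²⁺ couple is the anode.
E°cell = E°(cathode) − E°(anode) = −0.14 − (−0.41) = +0.27 V.
The positive value indicates the reaction is spontaneous as written.

+0.27 V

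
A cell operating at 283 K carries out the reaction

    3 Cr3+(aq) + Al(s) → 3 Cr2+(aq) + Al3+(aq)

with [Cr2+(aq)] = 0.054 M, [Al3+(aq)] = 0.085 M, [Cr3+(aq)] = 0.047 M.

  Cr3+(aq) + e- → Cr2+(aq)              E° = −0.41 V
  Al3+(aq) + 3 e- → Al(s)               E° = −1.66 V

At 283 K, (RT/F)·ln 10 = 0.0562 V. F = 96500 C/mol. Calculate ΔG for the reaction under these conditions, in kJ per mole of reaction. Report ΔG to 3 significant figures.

With Cr³⁺/Cr²⁺ reduced at the cathode, E°cell = −0.41 − (−1.66) = +1.25 V and n = 3.
Q = ([Cr2+(aq)]^3·[Al3+(aq)]) / [Cr3+(aq)]^3 = 0.129, so log Q = −0.890 and E = +1.25 − (0.0562/3)(−0.890) = +1.2667 V.
Finally ΔG = −nFE = −(3)(96500 C/mol)(+1.2667 V) = −367 kJ/mol.

−367 kJ/mol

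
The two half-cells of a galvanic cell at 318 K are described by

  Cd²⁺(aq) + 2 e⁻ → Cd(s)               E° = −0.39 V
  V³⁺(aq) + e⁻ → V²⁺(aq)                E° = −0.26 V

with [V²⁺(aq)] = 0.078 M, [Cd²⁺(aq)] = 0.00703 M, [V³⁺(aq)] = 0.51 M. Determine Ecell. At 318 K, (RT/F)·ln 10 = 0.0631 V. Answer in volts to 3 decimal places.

+0.249 V

Since E°(V³⁺/V²⁺) > E°(Cd²⁺/Cd), V³⁺/V²⁺ serves as the cathode.
E°cell = −0.26 − (−0.39) = +0.13 V, with n = 2 electrons transferred.
Balancing gives 2 V³⁺(aq) + Cd(s) → 2 V²⁺(aq) + Cd²⁺(aq); hence Q = ([V²⁺(aq)]^2·[Cd²⁺(aq)]) / [V³⁺(aq)]^2 = 0.000164 (log Q = −3.784).
Applying E = E° − (RT ln10/nF)·log Q gives +0.13 − (0.0631/2)(−3.784) = +0.249 V.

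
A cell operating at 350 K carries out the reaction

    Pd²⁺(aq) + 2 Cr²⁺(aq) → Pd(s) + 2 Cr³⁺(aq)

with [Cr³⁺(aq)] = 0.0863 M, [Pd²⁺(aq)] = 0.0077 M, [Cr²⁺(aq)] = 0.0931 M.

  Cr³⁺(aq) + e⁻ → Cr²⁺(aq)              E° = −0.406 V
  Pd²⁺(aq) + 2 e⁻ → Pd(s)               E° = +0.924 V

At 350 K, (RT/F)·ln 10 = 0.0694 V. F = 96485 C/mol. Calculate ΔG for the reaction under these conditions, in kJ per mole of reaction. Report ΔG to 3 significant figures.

−243 kJ/mol

With Pd²⁺/Pd reduced at the cathode, E°cell = +0.924 − (−0.406) = +1.330 V and n = 2.
Here Q = [Cr³⁺(aq)]^2 / ([Pd²⁺(aq)]·[Cr²⁺(aq)]^2) = 112 (log Q = 2.048), giving E = +1.330 − (0.0694/2)·(2.048) = +1.2589 V.
ΔG = −nFE = −(2)(96485)(+1.2589) J/mol = −243 kJ/mol.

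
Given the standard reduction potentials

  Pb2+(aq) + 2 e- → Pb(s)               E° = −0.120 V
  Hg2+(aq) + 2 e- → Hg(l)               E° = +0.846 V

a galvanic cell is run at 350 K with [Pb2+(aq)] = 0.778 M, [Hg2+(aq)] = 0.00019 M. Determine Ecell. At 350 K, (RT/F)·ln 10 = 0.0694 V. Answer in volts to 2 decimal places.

Hg²⁺/Hg is reduced (cathode, E° = +0.846 V) and Pb²⁺/Pb is oxidized (anode).
E°cell = +0.846 − (−0.120) = +0.966 V, with n = 2 electrons transferred.
Balancing gives Hg2+(aq) + Pb(s) → Hg(l) + Pb2+(aq); hence Q = [Pb2+(aq)] / [Hg2+(aq)] = 4.09×10^3 (log Q = 3.612).
By the Nernst equation, E = +0.966 − (0.0694/2)·(3.612) = +0.84 V.

+0.84 V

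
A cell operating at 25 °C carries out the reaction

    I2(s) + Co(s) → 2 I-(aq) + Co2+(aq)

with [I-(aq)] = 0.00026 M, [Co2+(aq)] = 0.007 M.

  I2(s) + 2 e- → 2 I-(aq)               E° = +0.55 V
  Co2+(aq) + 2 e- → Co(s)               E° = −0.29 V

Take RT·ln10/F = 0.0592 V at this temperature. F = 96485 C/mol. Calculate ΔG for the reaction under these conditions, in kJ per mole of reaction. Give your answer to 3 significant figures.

The standard cell potential is +0.55 − (−0.29) = +0.84 V, with n = 2 electrons in the balanced equation.
The reaction quotient is [I-(aq)]^2·[Co2+(aq)] = 4.73×10^−10; by Nernst, E = +0.84 − (0.0592/2)(−9.325) = +1.1160 V.
Then ΔG = −nFE = −2 × 96485 × +1.1160 J/mol = −215 kJ/mol.

−215 kJ/mol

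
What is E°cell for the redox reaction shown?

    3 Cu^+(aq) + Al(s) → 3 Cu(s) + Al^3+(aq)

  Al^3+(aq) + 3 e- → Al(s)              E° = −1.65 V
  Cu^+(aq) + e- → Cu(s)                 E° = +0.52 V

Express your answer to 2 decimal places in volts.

In the reaction as written, Cu^+(aq) is reduced (cathode) and Al^3+(aq) is produced by oxidation at the anode.
E°cell = E°(cathode) − E°(anode) = +0.52 − (−1.65) = +2.17 V.

+2.17 V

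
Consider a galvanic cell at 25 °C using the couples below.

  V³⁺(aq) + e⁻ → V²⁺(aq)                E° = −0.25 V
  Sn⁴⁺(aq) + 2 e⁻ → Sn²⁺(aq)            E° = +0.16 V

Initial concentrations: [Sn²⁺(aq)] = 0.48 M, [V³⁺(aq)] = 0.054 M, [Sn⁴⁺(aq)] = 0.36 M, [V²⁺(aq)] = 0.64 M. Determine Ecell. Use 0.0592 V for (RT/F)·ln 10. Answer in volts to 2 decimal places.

The Sn⁴⁺/Sn²⁺ couple has the more positive E°, so it is the cathode; V³⁺/V²⁺ is the anode.
The standard potential is +0.16 − (−0.25) = +0.41 V and the balanced reaction transfers n = 2 electrons.
The balanced reaction is Sn⁴⁺(aq) + 2 V²⁺(aq) → Sn²⁺(aq) + 2 V³⁺(aq), so Q = ([Sn²⁺(aq)]·[V³⁺(aq)]^2) / ([Sn⁴⁺(aq)]·[V²⁺(aq)]^2) = 0.00949 and log Q = −2.023.
E = E° − (0.0592/n)·log Q = +0.41 − (0.0592/2)(−2.023) = +0.47 V.

+0.47 V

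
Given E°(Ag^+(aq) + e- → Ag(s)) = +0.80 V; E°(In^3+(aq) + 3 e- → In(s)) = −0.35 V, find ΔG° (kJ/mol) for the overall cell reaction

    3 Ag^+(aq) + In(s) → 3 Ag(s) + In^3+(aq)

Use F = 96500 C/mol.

−333 kJ/mol

In the reaction as written Ag^+(aq) is reduced, so the Ag⁺/Ag couple is the cathode and In³⁺/In is the anode.
E°cell = +0.80 − (−0.35) = +1.15 V; balancing electrons gives n = 3.
ΔG° = −nFE°cell = −(3)(96500)(+1.15) J/mol = −333 kJ/mol.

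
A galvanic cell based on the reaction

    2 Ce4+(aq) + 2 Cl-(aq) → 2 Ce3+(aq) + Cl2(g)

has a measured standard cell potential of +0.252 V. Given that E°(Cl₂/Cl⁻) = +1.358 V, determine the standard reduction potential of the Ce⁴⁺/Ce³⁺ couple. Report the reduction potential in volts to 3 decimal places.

+1.610 V

In the reaction as written the Ce⁴⁺/Ce³⁺ couple is reduced (cathode) and Cl₂/Cl⁻ is oxidized (anode), so E°cell = E°(Ce⁴⁺/Ce³⁺) − E°(Cl₂/Cl⁻).
E°(Ce⁴⁺/Ce³⁺) = E°cell + E°(anode) = +0.252 + (+1.358) = +1.610 V.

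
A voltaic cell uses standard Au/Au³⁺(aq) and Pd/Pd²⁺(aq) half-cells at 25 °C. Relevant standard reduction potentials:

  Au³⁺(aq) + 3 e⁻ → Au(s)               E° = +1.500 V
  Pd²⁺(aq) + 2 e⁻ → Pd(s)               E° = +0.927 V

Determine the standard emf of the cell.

+0.573 V

The Au³⁺/Au couple has the higher E°, so Au ion is reduced (cathode) and Pd is oxidized (anode).
E°cell = E°(cathode) − E°(anode) = +1.500 − (+0.927) = +0.573 V.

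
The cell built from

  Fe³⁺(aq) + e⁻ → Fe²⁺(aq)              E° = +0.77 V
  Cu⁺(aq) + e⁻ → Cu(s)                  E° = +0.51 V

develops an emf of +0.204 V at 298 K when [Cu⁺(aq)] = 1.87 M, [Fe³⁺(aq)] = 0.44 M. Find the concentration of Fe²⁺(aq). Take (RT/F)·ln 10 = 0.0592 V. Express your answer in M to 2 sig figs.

Fe³⁺/Fe²⁺ is the cathode (higher E°); E°cell = +0.77 − (+0.51) = +0.26 V with n = 1.
Rearranging E = E° − (0.0592/n)·log Q gives log Q = 1(+0.26 − (+0.204))/0.0592 = 0.946.
The balanced reaction is Fe³⁺(aq) + Cu(s) → Fe²⁺(aq) + Cu⁺(aq), so Q = ([Fe²⁺(aq)]·[Cu⁺(aq)]) / [Fe³⁺(aq)].
Solving for the unknown gives log [Fe²⁺(aq)] = 0.318, so [Fe²⁺(aq)] ≈ 2.1 M.

2.1 M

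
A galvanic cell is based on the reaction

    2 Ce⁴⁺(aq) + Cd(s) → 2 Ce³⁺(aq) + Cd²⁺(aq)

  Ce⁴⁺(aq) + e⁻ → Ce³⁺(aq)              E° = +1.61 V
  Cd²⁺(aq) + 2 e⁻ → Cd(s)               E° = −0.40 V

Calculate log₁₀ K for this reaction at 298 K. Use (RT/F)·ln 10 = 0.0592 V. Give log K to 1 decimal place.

log K = 67.9

The Ce⁴⁺/Ce³⁺ couple is reduced (cathode); E°cell = +1.61 − (−0.40) = +2.01 V with n = 2.
At equilibrium E = 0, so log K = nE°cell / 0.0592 = (2)(+2.01) / 0.0592 = 67.9.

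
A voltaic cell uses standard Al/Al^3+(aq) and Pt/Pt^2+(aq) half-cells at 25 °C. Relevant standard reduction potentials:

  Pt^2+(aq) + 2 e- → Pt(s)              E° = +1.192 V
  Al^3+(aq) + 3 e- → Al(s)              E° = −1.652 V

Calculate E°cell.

The Pt²⁺/Pt couple has the higher E°, so Pt ion is reduced (cathode) and Al is oxidized (anode).
E°cell = E°(cathode) − E°(anode) = +1.192 − (−1.652) = +2.844 V.

+2.844 V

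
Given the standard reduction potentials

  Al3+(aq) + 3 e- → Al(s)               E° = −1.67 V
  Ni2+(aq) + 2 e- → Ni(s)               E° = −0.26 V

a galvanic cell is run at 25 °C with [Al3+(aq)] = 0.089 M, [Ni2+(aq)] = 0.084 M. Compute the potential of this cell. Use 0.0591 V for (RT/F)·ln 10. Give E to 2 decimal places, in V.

+1.40 V

The Ni²⁺/Ni couple has the more positive E°, so it is the cathode; Al³⁺/Al is the anode.
E°cell = −0.26 − (−1.67) = +1.41 V, with n = 6 electrons transferred.
Balancing gives 3 Ni2+(aq) + 2 Al(s) → 3 Ni(s) + 2 Al3+(aq); hence Q = [Al3+(aq)]^2 / [Ni2+(aq)]^3 = 13.4 (log Q = 1.126).
E = E° − (0.0591/n)·log Q = +1.41 − (0.0591/6)(1.126) = +1.40 V.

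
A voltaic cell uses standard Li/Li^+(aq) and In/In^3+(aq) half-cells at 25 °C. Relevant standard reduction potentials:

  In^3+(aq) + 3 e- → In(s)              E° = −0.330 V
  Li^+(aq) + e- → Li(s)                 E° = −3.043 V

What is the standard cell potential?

+2.713 V

The In³⁺/In couple has the higher E°, so In ion is reduced (cathode) and Li is oxidized (anode).
E°cell = E°(cathode) − E°(anode) = −0.330 − (−3.043) = +2.713 V.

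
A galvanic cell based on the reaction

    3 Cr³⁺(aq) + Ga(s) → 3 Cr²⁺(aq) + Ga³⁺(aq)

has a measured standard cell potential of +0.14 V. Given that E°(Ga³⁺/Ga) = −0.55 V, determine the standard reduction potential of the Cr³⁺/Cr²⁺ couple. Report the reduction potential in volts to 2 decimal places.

−0.41 V

In the reaction as written the Cr³⁺/Cr²⁺ couple is reduced (cathode) and Ga³⁺/Ga is oxidized (anode), so E°cell = E°(Cr³⁺/Cr²⁺) − E°(Ga³⁺/Ga).
E°(Cr³⁺/Cr²⁺) = E°cell + E°(anode) = +0.14 + (−0.55) = −0.41 V.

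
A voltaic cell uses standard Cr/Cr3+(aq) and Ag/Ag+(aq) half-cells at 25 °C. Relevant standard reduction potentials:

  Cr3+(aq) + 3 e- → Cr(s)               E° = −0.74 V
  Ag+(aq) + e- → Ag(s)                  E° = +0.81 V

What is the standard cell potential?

+1.55 V

The Ag⁺/Ag couple has the higher E°, so Ag ion is reduced (cathode) and Cr is oxidized (anode).
E°cell = E°(cathode) − E°(anode) = +0.81 − (−0.74) = +1.55 V.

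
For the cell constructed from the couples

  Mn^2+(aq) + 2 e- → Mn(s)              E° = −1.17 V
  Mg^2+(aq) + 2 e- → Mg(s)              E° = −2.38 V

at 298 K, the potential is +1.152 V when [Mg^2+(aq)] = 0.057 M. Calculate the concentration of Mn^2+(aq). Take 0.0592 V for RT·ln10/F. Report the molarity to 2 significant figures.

The Mn²⁺/Mn couple has the larger reduction potential, so it is the cathode: E°cell = −1.17 − (−2.38) = +1.21 V and n = 2.
From the Nernst equation, log Q = n(E° − E)/0.0592 = 2·(+1.21 − (+1.152))/0.0592 = 1.959.
For Mn^2+(aq) + Mg(s) → Mn(s) + Mg^2+(aq), the reaction quotient is Q = [Mg^2+(aq)] / [Mn^2+(aq)].
Isolating [Mn^2+(aq)] in Q = 10^{1.959} yields log [Mn^2+(aq)] = −3.203, i.e. 0.00063 M.

0.00063 M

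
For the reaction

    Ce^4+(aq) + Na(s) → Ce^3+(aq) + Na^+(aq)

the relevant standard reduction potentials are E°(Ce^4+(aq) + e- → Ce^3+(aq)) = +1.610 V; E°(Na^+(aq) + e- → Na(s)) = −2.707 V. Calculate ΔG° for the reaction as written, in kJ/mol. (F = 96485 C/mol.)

−417 kJ/mol

In the reaction as written Ce^4+(aq) is reduced, so the Ce⁴⁺/Ce³⁺ couple is the cathode and Na⁺/Na is the anode.
E°cell = +1.610 − (−2.707) = +4.317 V; balancing electrons gives n = 1.
ΔG° = −nFE°cell = −(1)(96485)(+4.317) J/mol = −417 kJ/mol.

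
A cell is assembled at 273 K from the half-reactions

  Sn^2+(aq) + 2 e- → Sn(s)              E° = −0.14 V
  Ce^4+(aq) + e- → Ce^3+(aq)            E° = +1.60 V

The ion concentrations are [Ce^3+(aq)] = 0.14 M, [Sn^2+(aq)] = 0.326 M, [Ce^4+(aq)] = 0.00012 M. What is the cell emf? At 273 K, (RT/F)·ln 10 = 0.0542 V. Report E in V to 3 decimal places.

+1.587 V

The Ce⁴⁺/Ce³⁺ couple has the more positive E°, so it is the cathode; Sn²⁺/Sn is the anode.
E°cell = +1.60 − (−0.14) = +1.74 V, with n = 2 electrons transferred.
Balancing gives 2 Ce^4+(aq) + Sn(s) → 2 Ce^3+(aq) + Sn^2+(aq); hence Q = ([Ce^3+(aq)]^2·[Sn^2+(aq)]) / [Ce^4+(aq)]^2 = 4.44×10^5 (log Q = 5.647).
By the Nernst equation, E = +1.74 − (0.0542/2)·(5.647) = +1.587 V.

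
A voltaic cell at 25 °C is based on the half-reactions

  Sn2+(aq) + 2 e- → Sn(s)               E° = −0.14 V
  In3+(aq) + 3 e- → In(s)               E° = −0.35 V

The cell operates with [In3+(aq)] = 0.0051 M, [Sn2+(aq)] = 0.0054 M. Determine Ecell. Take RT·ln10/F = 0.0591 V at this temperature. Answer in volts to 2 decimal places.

The Sn²⁺/Sn couple has the more positive E°, so it is the cathode; In³⁺/In is the anode.
The standard potential is −0.14 − (−0.35) = +0.21 V and the balanced reaction transfers n = 6 electrons.
The balanced reaction is 3 Sn2+(aq) + 2 In(s) → 3 Sn(s) + 2 In3+(aq), so Q = [In3+(aq)]^2 / [Sn2+(aq)]^3 = 165 and log Q = 2.218.
Applying E = E° − (RT ln10/nF)·log Q gives +0.21 − (0.0591/6)(2.218) = +0.19 V.

+0.19 V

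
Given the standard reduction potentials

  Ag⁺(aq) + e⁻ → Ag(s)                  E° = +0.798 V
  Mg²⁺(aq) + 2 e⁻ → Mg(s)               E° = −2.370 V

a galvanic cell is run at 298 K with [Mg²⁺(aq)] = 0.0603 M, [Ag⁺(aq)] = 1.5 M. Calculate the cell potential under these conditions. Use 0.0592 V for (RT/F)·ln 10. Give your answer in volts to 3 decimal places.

Since E°(Ag⁺/Ag) > E°(Mg²⁺/Mg), Ag⁺/Ag serves as the cathode.
E°cell = E°cat − E°an = +0.798 − (−2.370) = +3.168 V; n = 2.
The balanced reaction is 2 Ag⁺(aq) + Mg(s) → 2 Ag(s) + Mg²⁺(aq), so Q = [Mg²⁺(aq)] / [Ag⁺(aq)]^2 = 0.0268 and log Q = −1.572.
By the Nernst equation, E = +3.168 − (0.0592/2)·(−1.572) = +3.215 V.

+3.215 V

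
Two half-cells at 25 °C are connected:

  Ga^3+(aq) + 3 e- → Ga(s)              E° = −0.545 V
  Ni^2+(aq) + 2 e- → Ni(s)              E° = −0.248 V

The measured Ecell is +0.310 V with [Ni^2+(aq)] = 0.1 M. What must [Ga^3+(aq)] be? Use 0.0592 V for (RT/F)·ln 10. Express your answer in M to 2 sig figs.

With Ni²⁺/Ni at the cathode and Ga³⁺/Ga at the anode, E°cell = −0.248 − (−0.545) = +0.297 V (n = 6).
Rearranging E = E° − (0.0592/n)·log Q gives log Q = 6(+0.297 − (+0.310))/0.0592 = −1.318.
The balanced reaction is 3 Ni^2+(aq) + 2 Ga(s) → 3 Ni(s) + 2 Ga^3+(aq), so Q = [Ga^3+(aq)]^2 / [Ni^2+(aq)]^3.
Solving for the unknown gives log [Ga^3+(aq)] = −2.159, so [Ga^3+(aq)] ≈ 0.0069 M.

0.0069 M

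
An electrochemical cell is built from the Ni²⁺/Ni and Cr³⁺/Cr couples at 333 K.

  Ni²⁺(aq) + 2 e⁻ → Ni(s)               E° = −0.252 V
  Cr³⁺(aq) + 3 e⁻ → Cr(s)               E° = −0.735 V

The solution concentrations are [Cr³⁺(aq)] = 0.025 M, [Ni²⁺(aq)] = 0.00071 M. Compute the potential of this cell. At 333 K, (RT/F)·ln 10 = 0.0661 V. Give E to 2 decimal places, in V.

+0.41 V

Since E°(Ni²⁺/Ni) > E°(Cr³⁺/Cr), Ni²⁺/Ni serves as the cathode.
E°cell = E°cat − E°an = −0.252 − (−0.735) = +0.483 V; n = 6.
Balancing gives 3 Ni²⁺(aq) + 2 Cr(s) → 3 Ni(s) + 2 Cr³⁺(aq); hence Q = [Cr³⁺(aq)]^2 / [Ni²⁺(aq)]^3 = 1.75×10^6 (log Q = 6.242).
Applying E = E° − (RT ln10/nF)·log Q gives +0.483 − (0.0661/6)(6.242) = +0.41 V.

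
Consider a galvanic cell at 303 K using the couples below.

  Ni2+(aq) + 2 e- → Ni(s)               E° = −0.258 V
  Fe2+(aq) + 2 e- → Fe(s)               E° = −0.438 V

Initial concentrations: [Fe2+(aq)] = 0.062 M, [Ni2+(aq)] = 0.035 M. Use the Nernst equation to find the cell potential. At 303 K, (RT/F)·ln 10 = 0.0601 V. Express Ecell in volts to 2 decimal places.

+0.17 V

The Ni²⁺/Ni couple has the more positive E°, so it is the cathode; Fe²⁺/Fe is the anode.
The standard potential is −0.258 − (−0.438) = +0.180 V and the balanced reaction transfers n = 2 electrons.
The balanced reaction is Ni2+(aq) + Fe(s) → Ni(s) + Fe2+(aq), so Q = [Fe2+(aq)] / [Ni2+(aq)] = 1.77 and log Q = 0.248.
By the Nernst equation, E = +0.180 − (0.0601/2)·(0.248) = +0.17 V.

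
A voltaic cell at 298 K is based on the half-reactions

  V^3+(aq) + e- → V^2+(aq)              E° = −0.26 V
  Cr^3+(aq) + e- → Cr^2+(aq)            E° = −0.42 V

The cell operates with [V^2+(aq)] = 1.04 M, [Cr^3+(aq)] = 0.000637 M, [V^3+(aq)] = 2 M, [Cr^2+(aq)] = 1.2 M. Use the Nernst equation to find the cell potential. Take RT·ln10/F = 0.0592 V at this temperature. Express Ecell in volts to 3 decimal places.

+0.371 V

Since E°(V³⁺/V²⁺) > E°(Cr³⁺/Cr²⁺), V³⁺/V²⁺ serves as the cathode.
E°cell = −0.26 − (−0.42) = +0.16 V, with n = 1 electron transferred.
For the overall reaction V^3+(aq) + Cr^2+(aq) → V^2+(aq) + Cr^3+(aq), Q = ([V^2+(aq)]·[Cr^3+(aq)]) / ([V^3+(aq)]·[Cr^2+(aq)]) = 0.000276, giving log Q = −3.559.
By the Nernst equation, E = +0.16 − (0.0592/1)·(−3.559) = +0.371 V.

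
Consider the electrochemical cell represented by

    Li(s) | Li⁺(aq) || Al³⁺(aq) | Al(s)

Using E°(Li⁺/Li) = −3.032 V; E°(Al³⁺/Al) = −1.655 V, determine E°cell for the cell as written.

+1.377 V

By convention the left-hand electrode in cell notation is the anode (oxidation) and the right-hand electrode is the cathode (reduction).
E°cell = E°(right) − E°(left) = −1.655 − (−3.032) = +1.377 V.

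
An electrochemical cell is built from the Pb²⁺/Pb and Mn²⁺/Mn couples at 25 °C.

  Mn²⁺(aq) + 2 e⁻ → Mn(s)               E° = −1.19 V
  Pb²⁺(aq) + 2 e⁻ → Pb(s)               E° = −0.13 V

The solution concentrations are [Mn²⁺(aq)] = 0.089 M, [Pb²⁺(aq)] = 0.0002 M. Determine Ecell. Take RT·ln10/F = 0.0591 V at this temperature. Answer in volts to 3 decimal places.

The Pb²⁺/Pb couple has the more positive E°, so it is the cathode; Mn²⁺/Mn is the anode.
E°cell = E°cat − E°an = −0.13 − (−1.19) = +1.06 V; n = 2.
The balanced reaction is Pb²⁺(aq) + Mn(s) → Pb(s) + Mn²⁺(aq), so Q = [Mn²⁺(aq)] / [Pb²⁺(aq)] = 445 and log Q = 2.648.
By the Nernst equation, E = +1.06 − (0.0591/2)·(2.648) = +0.982 V.

+0.982 V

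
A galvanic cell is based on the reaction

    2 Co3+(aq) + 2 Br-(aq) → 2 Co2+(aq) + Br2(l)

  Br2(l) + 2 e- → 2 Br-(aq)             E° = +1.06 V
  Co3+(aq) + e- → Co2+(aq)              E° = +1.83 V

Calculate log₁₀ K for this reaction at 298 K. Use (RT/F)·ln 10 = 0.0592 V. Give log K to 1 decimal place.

The Co³⁺/Co²⁺ couple is reduced (cathode); E°cell = +1.83 − (+1.06) = +0.77 V with n = 2.
At equilibrium E = 0, so log K = nE°cell / 0.0592 = (2)(+0.77) / 0.0592 = 26.0.

log K = 26.0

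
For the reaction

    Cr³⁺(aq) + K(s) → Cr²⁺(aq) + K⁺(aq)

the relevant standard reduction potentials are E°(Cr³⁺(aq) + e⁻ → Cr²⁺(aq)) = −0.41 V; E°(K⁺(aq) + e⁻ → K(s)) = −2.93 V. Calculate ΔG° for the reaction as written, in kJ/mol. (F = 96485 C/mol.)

−243 kJ/mol

In the reaction as written Cr³⁺(aq) is reduced, so the Cr³⁺/Cr²⁺ couple is the cathode and K⁺/K is the anode.
E°cell = −0.41 − (−2.93) = +2.52 V; balancing electrons gives n = 1.
ΔG° = −nFE°cell = −(1)(96485)(+2.52) J/mol = −243 kJ/mol.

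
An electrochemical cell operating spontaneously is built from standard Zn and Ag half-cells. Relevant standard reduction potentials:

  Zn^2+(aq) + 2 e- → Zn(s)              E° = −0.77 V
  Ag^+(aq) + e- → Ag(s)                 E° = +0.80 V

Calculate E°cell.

+1.57 V

The Ag⁺/Ag couple has the higher E°, so Ag ion is reduced (cathode) and Zn is oxidized (anode).
E°cell = E°(cathode) − E°(anode) = +0.80 − (−0.77) = +1.57 V.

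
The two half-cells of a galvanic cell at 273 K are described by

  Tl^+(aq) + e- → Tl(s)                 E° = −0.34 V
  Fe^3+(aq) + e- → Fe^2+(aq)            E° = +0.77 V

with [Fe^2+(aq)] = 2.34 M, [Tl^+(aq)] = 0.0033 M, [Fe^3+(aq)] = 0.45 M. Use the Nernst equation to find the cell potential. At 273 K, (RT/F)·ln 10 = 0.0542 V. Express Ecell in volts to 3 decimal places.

+1.206 V

Fe³⁺/Fe²⁺ is reduced (cathode, E° = +0.77 V) and Tl⁺/Tl is oxidized (anode).
E°cell = +0.77 − (−0.34) = +1.11 V, with n = 1 electron transferred.
Balancing gives Fe^3+(aq) + Tl(s) → Fe^2+(aq) + Tl^+(aq); hence Q = ([Fe^2+(aq)]·[Tl^+(aq)]) / [Fe^3+(aq)] = 0.0172 (log Q = −1.765).
By the Nernst equation, E = +1.11 − (0.0542/1)·(−1.765) = +1.206 V.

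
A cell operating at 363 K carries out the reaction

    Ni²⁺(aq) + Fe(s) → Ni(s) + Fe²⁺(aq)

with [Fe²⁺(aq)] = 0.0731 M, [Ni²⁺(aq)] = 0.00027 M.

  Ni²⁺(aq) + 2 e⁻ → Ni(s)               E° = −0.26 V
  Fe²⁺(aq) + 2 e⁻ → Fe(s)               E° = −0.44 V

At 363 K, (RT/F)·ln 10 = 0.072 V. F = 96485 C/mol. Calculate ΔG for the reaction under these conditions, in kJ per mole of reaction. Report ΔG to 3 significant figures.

With Ni²⁺/Ni reduced at the cathode, E°cell = −0.26 − (−0.44) = +0.18 V and n = 2.
The reaction quotient is [Fe²⁺(aq)] / [Ni²⁺(aq)] = 271; by Nernst, E = +0.18 − (0.072/2)(2.433) = +0.0924 V.
ΔG = −nFE = −(2)(96485)(+0.0924) J/mol = −17.8 kJ/mol.

−17.8 kJ/mol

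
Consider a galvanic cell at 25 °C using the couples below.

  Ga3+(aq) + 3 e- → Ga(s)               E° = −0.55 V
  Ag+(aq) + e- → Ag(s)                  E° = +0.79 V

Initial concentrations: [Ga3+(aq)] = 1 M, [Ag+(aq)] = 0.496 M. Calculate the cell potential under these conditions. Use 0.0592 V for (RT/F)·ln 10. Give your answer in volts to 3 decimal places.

+1.322 V

Ag⁺/Ag is reduced (cathode, E° = +0.79 V) and Ga³⁺/Ga is oxidized (anode).
E°cell = +0.79 − (−0.55) = +1.34 V, with n = 3 electrons transferred.
The balanced reaction is 3 Ag+(aq) + Ga(s) → 3 Ag(s) + Ga3+(aq), so Q = [Ga3+(aq)] / [Ag+(aq)]^3 = 8.2 and log Q = 0.914.
E = E° − (0.0592/n)·log Q = +1.34 − (0.0592/3)(0.914) = +1.322 V.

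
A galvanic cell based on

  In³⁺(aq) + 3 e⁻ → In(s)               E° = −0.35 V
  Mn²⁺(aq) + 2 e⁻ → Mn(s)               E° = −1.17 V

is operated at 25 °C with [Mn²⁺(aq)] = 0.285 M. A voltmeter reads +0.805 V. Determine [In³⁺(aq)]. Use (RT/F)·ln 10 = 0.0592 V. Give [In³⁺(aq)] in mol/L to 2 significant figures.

0.026 M

The In³⁺/In couple has the larger reduction potential, so it is the cathode: E°cell = −0.35 − (−1.17) = +0.82 V and n = 6.
From the Nernst equation, log Q = n(E° − E)/0.0592 = 6·(+0.82 − (+0.805))/0.0592 = 1.520.
Balancing electrons gives 2 In³⁺(aq) + 3 Mn(s) → 2 In(s) + 3 Mn²⁺(aq); thus Q = [Mn²⁺(aq)]^3 / [In³⁺(aq)]^2.
Solving for the unknown gives log [In³⁺(aq)] = −1.578, so [In³⁺(aq)] ≈ 0.026 M.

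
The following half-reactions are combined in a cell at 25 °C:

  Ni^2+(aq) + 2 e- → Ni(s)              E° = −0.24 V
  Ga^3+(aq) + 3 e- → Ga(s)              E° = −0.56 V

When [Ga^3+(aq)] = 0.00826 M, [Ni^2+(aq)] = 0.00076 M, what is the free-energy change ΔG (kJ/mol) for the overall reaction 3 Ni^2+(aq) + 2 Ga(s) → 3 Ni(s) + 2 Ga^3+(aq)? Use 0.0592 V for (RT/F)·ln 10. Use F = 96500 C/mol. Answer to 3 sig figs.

−156 kJ/mol

With Ni²⁺/Ni reduced at the cathode, E°cell = −0.24 − (−0.56) = +0.32 V and n = 6.
The reaction quotient is [Ga^3+(aq)]^2 / [Ni^2+(aq)]^3 = 1.55×10^5; by Nernst, E = +0.32 − (0.0592/6)(5.192) = +0.2688 V.
Finally ΔG = −nFE = −(6)(96500 C/mol)(+0.2688 V) = −156 kJ/mol.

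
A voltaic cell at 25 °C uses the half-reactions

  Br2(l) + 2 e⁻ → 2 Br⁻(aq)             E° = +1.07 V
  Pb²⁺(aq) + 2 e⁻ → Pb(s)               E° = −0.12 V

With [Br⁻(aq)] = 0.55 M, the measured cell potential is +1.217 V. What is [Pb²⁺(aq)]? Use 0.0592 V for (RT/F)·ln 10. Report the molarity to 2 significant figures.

With Br₂/Br⁻ at the cathode and Pb²⁺/Pb at the anode, E°cell = +1.07 − (−0.12) = +1.19 V (n = 2).
From the Nernst equation, log Q = n(E° − E)/0.0592 = 2·(+1.19 − (+1.217))/0.0592 = −0.912.
For Br2(l) + Pb(s) → 2 Br⁻(aq) + Pb²⁺(aq), the reaction quotient is Q = [Br⁻(aq)]^2·[Pb²⁺(aq)].
Isolating [Pb²⁺(aq)] in Q = 10^{−0.912} yields log [Pb²⁺(aq)] = −0.393, i.e. 0.40 M.

0.40 M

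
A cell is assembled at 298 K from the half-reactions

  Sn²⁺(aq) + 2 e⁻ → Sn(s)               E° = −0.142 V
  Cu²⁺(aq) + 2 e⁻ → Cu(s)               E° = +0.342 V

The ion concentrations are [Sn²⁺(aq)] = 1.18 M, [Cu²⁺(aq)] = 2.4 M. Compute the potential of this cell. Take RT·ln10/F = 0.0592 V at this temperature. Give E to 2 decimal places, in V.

The Cu²⁺/Cu couple has the more positive E°, so it is the cathode; Sn²⁺/Sn is the anode.
E°cell = +0.342 − (−0.142) = +0.484 V, with n = 2 electrons transferred.
Balancing gives Cu²⁺(aq) + Sn(s) → Cu(s) + Sn²⁺(aq); hence Q = [Sn²⁺(aq)] / [Cu²⁺(aq)] = 0.492 (log Q = −0.308).
By the Nernst equation, E = +0.484 − (0.0592/2)·(−0.308) = +0.49 V.

+0.49 V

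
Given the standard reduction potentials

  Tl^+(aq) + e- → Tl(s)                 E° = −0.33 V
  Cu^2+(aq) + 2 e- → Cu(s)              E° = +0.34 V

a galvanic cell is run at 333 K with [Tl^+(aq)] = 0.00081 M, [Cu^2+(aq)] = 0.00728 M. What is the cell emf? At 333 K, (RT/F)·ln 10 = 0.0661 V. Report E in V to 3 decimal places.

+0.804 V

Since E°(Cu²⁺/Cu) > E°(Tl⁺/Tl), Cu²⁺/Cu serves as the cathode.
The standard potential is +0.34 − (−0.33) = +0.67 V and the balanced reaction transfers n = 2 electrons.
The balanced reaction is Cu^2+(aq) + 2 Tl(s) → Cu(s) + 2 Tl^+(aq), so Q = [Tl^+(aq)]^2 / [Cu^2+(aq)] = 9.01×10^−5 and log Q = −4.045.
E = E° − (0.0661/n)·log Q = +0.67 − (0.0661/2)(−4.045) = +0.804 V.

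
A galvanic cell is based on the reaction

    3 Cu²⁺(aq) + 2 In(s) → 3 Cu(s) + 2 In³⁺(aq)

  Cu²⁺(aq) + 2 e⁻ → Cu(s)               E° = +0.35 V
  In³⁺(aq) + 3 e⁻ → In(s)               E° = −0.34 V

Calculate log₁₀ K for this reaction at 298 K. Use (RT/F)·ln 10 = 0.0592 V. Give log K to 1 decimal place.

The Cu²⁺/Cu couple is reduced (cathode); E°cell = +0.35 − (−0.34) = +0.69 V with n = 6.
At equilibrium E = 0, so log K = nE°cell / 0.0592 = (6)(+0.69) / 0.0592 = 69.9.

log K = 69.9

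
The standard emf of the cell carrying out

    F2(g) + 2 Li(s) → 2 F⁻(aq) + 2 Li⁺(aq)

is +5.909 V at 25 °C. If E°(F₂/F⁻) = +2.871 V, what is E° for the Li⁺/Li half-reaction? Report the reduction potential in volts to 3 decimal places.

In the reaction as written the F₂/F⁻ couple is reduced (cathode) and Li⁺/Li is oxidized (anode), so E°cell = E°(F₂/F⁻) − E°(Li⁺/Li).
E°(Li⁺/Li) = E°(cathode) − E°cell = +2.871 − (+5.909) = −3.038 V.

−3.038 V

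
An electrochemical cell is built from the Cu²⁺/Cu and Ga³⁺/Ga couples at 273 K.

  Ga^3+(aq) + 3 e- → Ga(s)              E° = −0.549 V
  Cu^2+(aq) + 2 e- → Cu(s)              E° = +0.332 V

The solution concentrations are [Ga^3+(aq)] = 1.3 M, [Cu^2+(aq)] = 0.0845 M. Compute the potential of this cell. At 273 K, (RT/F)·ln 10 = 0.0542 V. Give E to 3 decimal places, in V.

+0.850 V

Since E°(Cu²⁺/Cu) > E°(Ga³⁺/Ga), Cu²⁺/Cu serves as the cathode.
E°cell = E°cat − E°an = +0.332 − (−0.549) = +0.881 V; n = 6.
For the overall reaction 3 Cu^2+(aq) + 2 Ga(s) → 3 Cu(s) + 2 Ga^3+(aq), Q = [Ga^3+(aq)]^2 / [Cu^2+(aq)]^3 = 2.8×10^3, giving log Q = 3.447.
E = E° − (0.0542/n)·log Q = +0.881 − (0.0542/6)(3.447) = +0.850 V.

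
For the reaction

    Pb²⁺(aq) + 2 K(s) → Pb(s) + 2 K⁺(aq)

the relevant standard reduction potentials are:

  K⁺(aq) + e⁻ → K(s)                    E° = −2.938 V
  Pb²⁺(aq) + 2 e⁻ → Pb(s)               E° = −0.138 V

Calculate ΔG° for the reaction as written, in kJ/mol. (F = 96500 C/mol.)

In the reaction as written Pb²⁺(aq) is reduced, so the Pb²⁺/Pb couple is the cathode and K⁺/K is the anode.
E°cell = −0.138 − (−2.938) = +2.800 V; balancing electrons gives n = 2.
ΔG° = −nFE°cell = −(2)(96500)(+2.800) J/mol = −540 kJ/mol.

−540 kJ/mol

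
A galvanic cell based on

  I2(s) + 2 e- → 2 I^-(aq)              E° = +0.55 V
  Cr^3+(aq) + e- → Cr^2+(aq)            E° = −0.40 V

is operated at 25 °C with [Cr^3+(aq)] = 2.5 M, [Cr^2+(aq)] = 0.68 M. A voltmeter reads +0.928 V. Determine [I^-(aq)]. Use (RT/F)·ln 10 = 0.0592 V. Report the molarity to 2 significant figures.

0.64 M

With I₂/I⁻ at the cathode and Cr³⁺/Cr²⁺ at the anode, E°cell = +0.55 − (−0.40) = +0.95 V (n = 2).
Rearranging E = E° − (0.0592/n)·log Q gives log Q = 2(+0.95 − (+0.928))/0.0592 = 0.743.
For I2(s) + 2 Cr^2+(aq) → 2 I^-(aq) + 2 Cr^3+(aq), the reaction quotient is Q = ([I^-(aq)]^2·[Cr^3+(aq)]^2) / [Cr^2+(aq)]^2.
Solving for the unknown gives log [I^-(aq)] = −0.194, so [I^-(aq)] ≈ 0.64 M.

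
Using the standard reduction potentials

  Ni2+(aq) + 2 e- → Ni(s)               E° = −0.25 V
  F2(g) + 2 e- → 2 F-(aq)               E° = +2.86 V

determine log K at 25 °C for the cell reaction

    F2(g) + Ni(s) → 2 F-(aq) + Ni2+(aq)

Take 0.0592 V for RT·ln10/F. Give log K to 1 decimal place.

The F₂/F⁻ couple is reduced (cathode); E°cell = +2.86 − (−0.25) = +3.11 V with n = 2.
At equilibrium E = 0, so log K = nE°cell / 0.0592 = (2)(+3.11) / 0.0592 = 105.1.

log K = 105.1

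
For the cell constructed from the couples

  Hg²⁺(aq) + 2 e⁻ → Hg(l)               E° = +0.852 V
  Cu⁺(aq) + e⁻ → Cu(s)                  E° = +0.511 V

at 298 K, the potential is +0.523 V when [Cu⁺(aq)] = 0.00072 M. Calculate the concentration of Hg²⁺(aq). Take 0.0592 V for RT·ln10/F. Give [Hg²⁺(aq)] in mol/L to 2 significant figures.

The Hg²⁺/Hg couple has the larger reduction potential, so it is the cathode: E°cell = +0.852 − (+0.511) = +0.341 V and n = 2.
From the Nernst equation, log Q = n(E° − E)/0.0592 = 2·(+0.341 − (+0.523))/0.0592 = −6.149.
Balancing electrons gives Hg²⁺(aq) + 2 Cu(s) → Hg(l) + 2 Cu⁺(aq); thus Q = [Cu⁺(aq)]^2 / [Hg²⁺(aq)].
Isolating [Hg²⁺(aq)] in Q = 10^{−6.149} yields log [Hg²⁺(aq)] = −0.136, i.e. 0.73 M.

0.73 M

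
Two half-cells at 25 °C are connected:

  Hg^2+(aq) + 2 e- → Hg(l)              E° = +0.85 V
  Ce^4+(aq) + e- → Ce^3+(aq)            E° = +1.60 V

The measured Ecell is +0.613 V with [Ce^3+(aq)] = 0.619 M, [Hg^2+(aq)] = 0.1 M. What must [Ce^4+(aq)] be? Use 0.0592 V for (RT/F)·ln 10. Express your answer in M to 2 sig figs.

0.00095 M

The Ce⁴⁺/Ce³⁺ couple has the larger reduction potential, so it is the cathode: E°cell = +1.60 − (+0.85) = +0.75 V and n = 2.
Since E = E° − (0.0592/n)·log Q, log Q = n(E° − E)/0.0592 = 4.628.
The balanced reaction is 2 Ce^4+(aq) + Hg(l) → 2 Ce^3+(aq) + Hg^2+(aq), so Q = ([Ce^3+(aq)]^2·[Hg^2+(aq)]) / [Ce^4+(aq)]^2.
Solving for the unknown gives log [Ce^4+(aq)] = −3.022, so [Ce^4+(aq)] ≈ 0.00095 M.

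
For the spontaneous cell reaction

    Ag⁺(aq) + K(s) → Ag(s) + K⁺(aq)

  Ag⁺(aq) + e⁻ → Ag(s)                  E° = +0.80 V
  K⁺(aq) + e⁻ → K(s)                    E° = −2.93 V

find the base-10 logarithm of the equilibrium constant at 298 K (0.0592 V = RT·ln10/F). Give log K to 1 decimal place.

log K = 63.0

The Ag⁺/Ag couple is reduced (cathode); E°cell = +0.80 − (−2.93) = +3.73 V with n = 1.
At equilibrium E = 0, so log K = nE°cell / 0.0592 = (1)(+3.73) / 0.0592 = 63.0.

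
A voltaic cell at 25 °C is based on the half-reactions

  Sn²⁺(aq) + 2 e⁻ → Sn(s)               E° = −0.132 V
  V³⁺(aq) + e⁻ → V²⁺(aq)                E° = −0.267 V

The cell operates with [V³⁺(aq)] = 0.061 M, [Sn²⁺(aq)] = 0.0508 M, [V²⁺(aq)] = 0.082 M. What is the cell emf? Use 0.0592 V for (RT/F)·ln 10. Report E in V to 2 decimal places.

Since E°(Sn²⁺/Sn) > E°(V³⁺/V²⁺), Sn²⁺/Sn serves as the cathode.
E°cell = E°cat − E°an = −0.132 − (−0.267) = +0.135 V; n = 2.
Balancing gives Sn²⁺(aq) + 2 V²⁺(aq) → Sn(s) + 2 V³⁺(aq); hence Q = [V³⁺(aq)]^2 / ([Sn²⁺(aq)]·[V²⁺(aq)]^2) = 10.9 (log Q = 1.037).
Applying E = E° − (RT ln10/nF)·log Q gives +0.135 − (0.0592/2)(1.037) = +0.10 V.

+0.10 V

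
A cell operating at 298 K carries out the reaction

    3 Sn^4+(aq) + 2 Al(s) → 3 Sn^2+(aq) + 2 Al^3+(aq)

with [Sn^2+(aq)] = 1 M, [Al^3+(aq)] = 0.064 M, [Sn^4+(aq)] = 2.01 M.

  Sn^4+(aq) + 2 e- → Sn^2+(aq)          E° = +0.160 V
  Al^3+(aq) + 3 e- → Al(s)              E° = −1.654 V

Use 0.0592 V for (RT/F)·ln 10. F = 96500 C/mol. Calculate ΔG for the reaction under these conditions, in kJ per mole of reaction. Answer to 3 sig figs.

E°cell = +0.160 − (−1.654) = +1.814 V; the balanced reaction transfers n = 6 electrons.
Q = ([Sn^2+(aq)]^3·[Al^3+(aq)]^2) / [Sn^4+(aq)]^3 = 0.000504, so log Q = −3.297 and E = +1.814 − (0.0592/6)(−3.297) = +1.8465 V.
ΔG = −nFE = −(6)(96500)(+1.8465) J/mol = −1070 kJ/mol.

−1070 kJ/mol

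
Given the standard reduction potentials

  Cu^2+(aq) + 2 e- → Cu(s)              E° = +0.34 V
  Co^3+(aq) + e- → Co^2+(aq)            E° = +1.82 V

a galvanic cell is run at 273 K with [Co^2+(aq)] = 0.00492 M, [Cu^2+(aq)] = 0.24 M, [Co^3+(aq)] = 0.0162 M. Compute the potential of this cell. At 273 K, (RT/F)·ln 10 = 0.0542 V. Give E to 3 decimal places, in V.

+1.525 V

The Co³⁺/Co²⁺ couple has the more positive E°, so it is the cathode; Cu²⁺/Cu is the anode.
E°cell = +1.82 − (+0.34) = +1.48 V, with n = 2 electrons transferred.
For the overall reaction 2 Co^3+(aq) + Cu(s) → 2 Co^2+(aq) + Cu^2+(aq), Q = ([Co^2+(aq)]^2·[Cu^2+(aq)]) / [Co^3+(aq)]^2 = 0.0221, giving log Q = −1.655.
E = E° − (0.0542/n)·log Q = +1.48 − (0.0542/2)(−1.655) = +1.525 V.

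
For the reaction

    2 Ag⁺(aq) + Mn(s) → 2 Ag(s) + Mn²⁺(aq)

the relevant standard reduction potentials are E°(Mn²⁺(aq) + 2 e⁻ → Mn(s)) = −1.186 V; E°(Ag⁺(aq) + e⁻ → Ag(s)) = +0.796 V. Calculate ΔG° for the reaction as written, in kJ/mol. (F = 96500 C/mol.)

−383 kJ/mol

In the reaction as written Ag⁺(aq) is reduced, so the Ag⁺/Ag couple is the cathode and Mn²⁺/Mn is the anode.
E°cell = +0.796 − (−1.186) = +1.982 V; balancing electrons gives n = 2.
ΔG° = −nFE°cell = −(2)(96500)(+1.982) J/mol = −383 kJ/mol.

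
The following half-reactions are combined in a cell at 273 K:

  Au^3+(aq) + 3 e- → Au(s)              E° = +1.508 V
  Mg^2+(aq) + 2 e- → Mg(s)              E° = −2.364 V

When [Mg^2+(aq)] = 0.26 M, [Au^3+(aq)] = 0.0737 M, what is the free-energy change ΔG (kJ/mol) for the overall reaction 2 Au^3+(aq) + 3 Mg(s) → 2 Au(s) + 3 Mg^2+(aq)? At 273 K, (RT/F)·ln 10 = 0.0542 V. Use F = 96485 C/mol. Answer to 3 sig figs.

−2240 kJ/mol

With Au³⁺/Au reduced at the cathode, E°cell = +1.508 − (−2.364) = +3.872 V and n = 6.
Here Q = [Mg^2+(aq)]^3 / [Au^3+(aq)]^2 = 3.24 (log Q = 0.510), giving E = +3.872 − (0.0542/6)·(0.510) = +3.8674 V.
Finally ΔG = −nFE = −(6)(96485 C/mol)(+3.8674 V) = −2240 kJ/mol.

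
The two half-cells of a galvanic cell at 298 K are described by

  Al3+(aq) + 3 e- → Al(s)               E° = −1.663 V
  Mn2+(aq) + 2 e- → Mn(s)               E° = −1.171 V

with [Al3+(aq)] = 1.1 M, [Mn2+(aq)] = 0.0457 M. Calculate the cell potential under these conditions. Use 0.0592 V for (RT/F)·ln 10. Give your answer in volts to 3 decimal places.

+0.452 V

Mn²⁺/Mn is reduced (cathode, E° = −1.171 V) and Al³⁺/Al is oxidized (anode).
E°cell = −1.171 − (−1.663) = +0.492 V, with n = 6 electrons transferred.
Balancing gives 3 Mn2+(aq) + 2 Al(s) → 3 Mn(s) + 2 Al3+(aq); hence Q = [Al3+(aq)]^2 / [Mn2+(aq)]^3 = 1.27×10^4 (log Q = 4.103).
E = E° − (0.0592/n)·log Q = +0.492 − (0.0592/6)(4.103) = +0.452 V.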